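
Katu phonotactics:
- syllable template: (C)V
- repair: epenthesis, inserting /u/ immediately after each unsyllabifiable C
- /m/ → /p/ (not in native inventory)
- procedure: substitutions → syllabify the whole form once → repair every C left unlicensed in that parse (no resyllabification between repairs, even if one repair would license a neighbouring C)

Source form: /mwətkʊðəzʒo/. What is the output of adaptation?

Substitution: /m/ → /p/, giving /pwətkʊðəzʒo/.
Under (C)V, the unsyllabifiable consonants are /p/, /t/, /z/ (no codas are permitted; onsets are limited to one consonant).
Each unlicensed consonant becomes the onset of a new syllable: /p/ → /pu/, /t/ → /tu/, /z/ → /zu/.

puwətukʊðəzuʒo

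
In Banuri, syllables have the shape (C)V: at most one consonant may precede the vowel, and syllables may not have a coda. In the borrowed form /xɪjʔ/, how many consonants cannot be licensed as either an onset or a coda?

2

Under (C)V, the unsyllabifiable consonants are /j/, /ʔ/ (no codas are permitted; onsets are limited to one consonant).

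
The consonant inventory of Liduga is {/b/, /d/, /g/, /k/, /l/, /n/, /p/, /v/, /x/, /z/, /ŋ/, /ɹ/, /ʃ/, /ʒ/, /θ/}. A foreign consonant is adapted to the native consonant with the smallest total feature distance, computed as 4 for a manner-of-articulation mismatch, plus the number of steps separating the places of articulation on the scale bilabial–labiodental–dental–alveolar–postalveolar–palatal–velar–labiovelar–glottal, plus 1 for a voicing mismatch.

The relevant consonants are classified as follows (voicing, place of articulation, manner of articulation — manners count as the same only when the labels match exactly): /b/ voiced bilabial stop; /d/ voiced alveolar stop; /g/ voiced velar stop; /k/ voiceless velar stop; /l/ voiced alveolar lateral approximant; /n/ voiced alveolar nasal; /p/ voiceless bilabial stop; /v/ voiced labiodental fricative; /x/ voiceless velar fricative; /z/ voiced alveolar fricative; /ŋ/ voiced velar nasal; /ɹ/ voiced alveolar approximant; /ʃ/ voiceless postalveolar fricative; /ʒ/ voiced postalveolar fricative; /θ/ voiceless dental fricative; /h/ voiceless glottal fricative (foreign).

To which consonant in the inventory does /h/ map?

/x/ is closest: same manner (fricative), place distance 2 (glottal→velar), same voicing; total 2. Next closest is /ʃ/ at distance 4.

x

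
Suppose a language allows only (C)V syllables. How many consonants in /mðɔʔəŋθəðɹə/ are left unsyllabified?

3

Under (C)V, the unsyllabifiable consonants are /m/, /ŋ/, /ð/ (no codas are permitted; onsets are limited to one consonant).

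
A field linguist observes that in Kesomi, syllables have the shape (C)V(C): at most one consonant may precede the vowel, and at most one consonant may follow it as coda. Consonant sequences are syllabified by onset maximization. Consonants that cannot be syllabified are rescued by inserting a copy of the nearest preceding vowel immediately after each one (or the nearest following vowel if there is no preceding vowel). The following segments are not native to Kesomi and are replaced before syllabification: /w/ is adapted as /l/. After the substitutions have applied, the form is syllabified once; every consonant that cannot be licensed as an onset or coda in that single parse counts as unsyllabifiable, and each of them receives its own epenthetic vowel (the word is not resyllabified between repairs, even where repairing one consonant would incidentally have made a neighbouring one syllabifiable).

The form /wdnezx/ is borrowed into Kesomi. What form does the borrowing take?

Substitution: /w/ → /l/, giving /ldnezx/.
The consonants /l/, /d/, /x/ cannot be parsed into a legal (C)V(C) syllable (at most one coda consonant is licensed; onsets are limited to one consonant).
Each unlicensed consonant becomes the onset of a new syllable: /l/ → /le/, /d/ → /de/, /x/ → /xe/.

ledenezxe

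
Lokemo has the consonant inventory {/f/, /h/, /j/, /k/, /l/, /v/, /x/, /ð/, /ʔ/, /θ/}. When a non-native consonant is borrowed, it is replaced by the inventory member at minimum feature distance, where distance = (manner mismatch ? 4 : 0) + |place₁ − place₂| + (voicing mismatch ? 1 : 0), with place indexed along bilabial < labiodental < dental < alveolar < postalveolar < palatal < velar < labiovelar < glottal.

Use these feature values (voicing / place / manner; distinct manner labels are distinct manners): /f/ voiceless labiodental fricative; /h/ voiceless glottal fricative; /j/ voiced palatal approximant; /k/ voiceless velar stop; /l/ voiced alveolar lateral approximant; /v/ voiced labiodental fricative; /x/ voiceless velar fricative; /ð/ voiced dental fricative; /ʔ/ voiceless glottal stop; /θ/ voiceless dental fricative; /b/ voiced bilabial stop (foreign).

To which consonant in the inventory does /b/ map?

/v/ is closest: manner differs (stop→fricative, +4), place distance 1 (bilabial→labiodental), same voicing; total 5. Next closest is /f/ at distance 6.

v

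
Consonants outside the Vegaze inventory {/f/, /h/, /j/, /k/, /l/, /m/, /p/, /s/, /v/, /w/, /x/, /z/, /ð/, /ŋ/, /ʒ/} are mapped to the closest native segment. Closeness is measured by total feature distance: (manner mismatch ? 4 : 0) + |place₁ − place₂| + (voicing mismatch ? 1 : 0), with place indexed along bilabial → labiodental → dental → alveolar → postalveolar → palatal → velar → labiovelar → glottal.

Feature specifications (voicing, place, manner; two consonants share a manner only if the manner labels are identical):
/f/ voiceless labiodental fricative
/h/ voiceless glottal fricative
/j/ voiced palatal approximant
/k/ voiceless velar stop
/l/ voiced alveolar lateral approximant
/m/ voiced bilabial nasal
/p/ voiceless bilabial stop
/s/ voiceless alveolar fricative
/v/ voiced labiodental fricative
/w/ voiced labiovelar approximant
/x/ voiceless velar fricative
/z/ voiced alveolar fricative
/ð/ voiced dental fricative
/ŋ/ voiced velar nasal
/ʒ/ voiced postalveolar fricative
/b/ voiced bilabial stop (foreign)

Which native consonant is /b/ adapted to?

/p/ is closest: same manner (stop), place distance 0 (bilabial→bilabial), voicing differs (+1); total 1. Next closest is /m/ at distance 4.

p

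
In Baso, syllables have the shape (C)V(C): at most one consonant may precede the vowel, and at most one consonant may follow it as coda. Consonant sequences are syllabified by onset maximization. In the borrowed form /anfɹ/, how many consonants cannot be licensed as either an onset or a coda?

Under (C)V(C), the unsyllabifiable consonants are /f/, /ɹ/ (at most one coda consonant is licensed; onsets are limited to one consonant).

2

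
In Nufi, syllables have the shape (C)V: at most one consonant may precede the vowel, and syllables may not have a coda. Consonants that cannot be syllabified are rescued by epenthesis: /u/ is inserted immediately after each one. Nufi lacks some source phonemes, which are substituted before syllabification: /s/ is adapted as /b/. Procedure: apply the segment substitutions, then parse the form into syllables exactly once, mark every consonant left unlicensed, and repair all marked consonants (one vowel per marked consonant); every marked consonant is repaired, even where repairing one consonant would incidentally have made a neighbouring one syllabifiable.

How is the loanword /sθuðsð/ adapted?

Substitution: /s/ → /b/, giving /bθuðbð/.
Syllabifying with onset maximization leaves /b/, /ð/, /b/, /ð/ stranded (no codas are permitted; onsets are limited to one consonant).
Epenthesis after each stranded consonant: /b/ → /bu/, /ð/ → /ðu/, /b/ → /bu/, /ð/ → /ðu/.

buθuðubuðu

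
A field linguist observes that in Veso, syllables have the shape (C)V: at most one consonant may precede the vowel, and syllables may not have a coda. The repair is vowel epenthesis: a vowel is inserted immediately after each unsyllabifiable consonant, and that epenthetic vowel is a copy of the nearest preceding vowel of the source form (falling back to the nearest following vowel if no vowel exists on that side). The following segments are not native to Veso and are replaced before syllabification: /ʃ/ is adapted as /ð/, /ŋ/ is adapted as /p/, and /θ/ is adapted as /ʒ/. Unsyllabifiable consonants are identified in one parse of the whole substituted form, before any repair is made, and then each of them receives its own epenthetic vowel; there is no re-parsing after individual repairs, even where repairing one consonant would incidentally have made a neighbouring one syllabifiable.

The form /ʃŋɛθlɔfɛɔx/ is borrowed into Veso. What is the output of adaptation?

Substitution: /ʃ/ → /ð/, /ŋ/ → /p/, /θ/ → /ʒ/, giving /ðpɛʒlɔfɛɔx/.
Under (C)V, the unsyllabifiable consonants are /ð/, /ʒ/, /x/ (no codas are permitted; onsets are limited to one consonant).
Each unlicensed consonant becomes the onset of a new syllable: /ð/ → /ðɛ/, /ʒ/ → /ʒɛ/, /x/ → /xɔ/.

ðɛpɛʒɛlɔfɛɔxɔ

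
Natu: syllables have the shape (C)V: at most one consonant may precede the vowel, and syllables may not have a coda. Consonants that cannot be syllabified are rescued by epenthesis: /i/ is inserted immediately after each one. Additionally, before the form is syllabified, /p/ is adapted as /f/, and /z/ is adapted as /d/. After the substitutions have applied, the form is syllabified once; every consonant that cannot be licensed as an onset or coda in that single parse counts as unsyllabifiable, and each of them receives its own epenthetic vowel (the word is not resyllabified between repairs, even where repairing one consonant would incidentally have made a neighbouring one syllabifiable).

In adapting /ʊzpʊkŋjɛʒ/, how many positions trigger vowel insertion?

4

After substitution the input is /ʊdfʊkŋjɛʒ/.
The unsyllabifiable consonants are /d/, /k/, /ŋ/, /ʒ/; each receives one epenthetic vowel.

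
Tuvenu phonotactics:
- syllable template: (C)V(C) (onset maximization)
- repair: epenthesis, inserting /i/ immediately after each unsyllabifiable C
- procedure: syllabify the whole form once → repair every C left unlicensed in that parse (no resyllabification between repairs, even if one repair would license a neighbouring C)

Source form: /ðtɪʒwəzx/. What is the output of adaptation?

ðitɪʒwəzxi

Syllabifying with onset maximization leaves /ð/, /x/ stranded (at most one coda consonant is licensed; onsets are limited to one consonant).
Inserting the epenthetic vowel yields /ð/ → /ði/, /x/ → /xi/.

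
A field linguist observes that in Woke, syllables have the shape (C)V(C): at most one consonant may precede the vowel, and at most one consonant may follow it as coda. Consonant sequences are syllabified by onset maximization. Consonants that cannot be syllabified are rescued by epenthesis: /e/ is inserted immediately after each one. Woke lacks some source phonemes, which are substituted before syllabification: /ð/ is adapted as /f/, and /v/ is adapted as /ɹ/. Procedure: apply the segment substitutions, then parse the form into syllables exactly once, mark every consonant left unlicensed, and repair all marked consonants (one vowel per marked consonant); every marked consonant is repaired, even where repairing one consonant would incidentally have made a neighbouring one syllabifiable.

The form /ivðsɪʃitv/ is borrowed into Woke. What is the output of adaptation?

iɹfesɪʃitɹe

Substitution: /v/ → /ɹ/, /ð/ → /f/, giving /iɹfsɪʃitɹ/.
Under (C)V(C), the unsyllabifiable consonants are /f/, /ɹ/ (at most one coda consonant is licensed; onsets are limited to one consonant).
Each unlicensed consonant becomes the onset of a new syllable: /f/ → /fe/, /ɹ/ → /ɹe/.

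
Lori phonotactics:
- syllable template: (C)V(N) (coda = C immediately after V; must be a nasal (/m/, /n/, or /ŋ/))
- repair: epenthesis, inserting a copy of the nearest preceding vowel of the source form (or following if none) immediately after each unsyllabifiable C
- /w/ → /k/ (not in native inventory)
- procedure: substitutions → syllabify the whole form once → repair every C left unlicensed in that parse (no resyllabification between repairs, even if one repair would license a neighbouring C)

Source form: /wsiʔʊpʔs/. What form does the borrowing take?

kisiʔʊpʊʔʊsʊ

Substitution: /w/ → /k/, giving /ksiʔʊpʔs/.
Syllabifying with onset maximization leaves /k/, /p/, /ʔ/, /s/ stranded (only a nasal (/m/, /n/, or /ŋ/) is licensed in coda position; onsets are limited to one consonant).
Epenthesis after each stranded consonant: /k/ → /ki/, /p/ → /pʊ/, /ʔ/ → /ʔʊ/, /s/ → /sʊ/.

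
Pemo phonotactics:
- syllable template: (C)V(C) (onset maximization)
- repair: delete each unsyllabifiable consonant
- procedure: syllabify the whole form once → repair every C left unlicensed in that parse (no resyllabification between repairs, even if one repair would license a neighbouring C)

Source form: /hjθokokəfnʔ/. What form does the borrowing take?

θokokəf

Syllabifying with onset maximization leaves /h/, /j/, /n/, /ʔ/ stranded (at most one coda consonant is licensed; onsets are limited to one consonant).
Deleting the stranded consonants removes /h/, /j/, /n/, /ʔ/.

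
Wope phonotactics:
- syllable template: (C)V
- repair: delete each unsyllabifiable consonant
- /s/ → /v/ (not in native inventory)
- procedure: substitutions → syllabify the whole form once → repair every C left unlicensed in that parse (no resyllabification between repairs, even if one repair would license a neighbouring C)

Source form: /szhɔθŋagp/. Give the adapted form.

Substitution: /s/ → /v/, giving /vzhɔθŋagp/.
Syllabifying with onset maximization leaves /v/, /z/, /θ/, /g/, /p/ stranded (no codas are permitted; onsets are limited to one consonant).
Deletion applies to /v/, /z/, /θ/, /g/, /p/.

hɔŋa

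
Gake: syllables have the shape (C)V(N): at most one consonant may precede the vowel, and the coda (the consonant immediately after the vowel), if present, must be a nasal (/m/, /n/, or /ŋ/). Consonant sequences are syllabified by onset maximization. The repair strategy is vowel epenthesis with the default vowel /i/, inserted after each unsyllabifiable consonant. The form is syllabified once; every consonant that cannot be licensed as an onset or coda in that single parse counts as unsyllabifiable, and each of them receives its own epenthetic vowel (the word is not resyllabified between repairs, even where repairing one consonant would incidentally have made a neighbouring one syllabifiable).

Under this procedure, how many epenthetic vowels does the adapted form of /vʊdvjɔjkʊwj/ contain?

5

The unsyllabifiable consonants are /d/, /v/, /j/, /w/, /j/; each receives one epenthetic vowel.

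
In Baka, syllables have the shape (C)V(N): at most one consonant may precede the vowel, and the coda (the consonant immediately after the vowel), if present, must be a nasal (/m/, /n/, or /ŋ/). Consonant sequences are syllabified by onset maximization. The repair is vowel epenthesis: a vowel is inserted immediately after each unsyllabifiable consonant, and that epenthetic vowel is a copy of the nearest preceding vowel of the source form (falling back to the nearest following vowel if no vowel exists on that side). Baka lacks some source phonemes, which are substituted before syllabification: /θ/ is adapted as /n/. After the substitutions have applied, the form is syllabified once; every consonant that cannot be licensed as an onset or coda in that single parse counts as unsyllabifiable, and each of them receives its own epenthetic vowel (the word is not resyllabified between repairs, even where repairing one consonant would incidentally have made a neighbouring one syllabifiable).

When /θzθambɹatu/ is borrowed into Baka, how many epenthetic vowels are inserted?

3

After substitution the input is /nznambɹatu/.
The unsyllabifiable consonants are /n/, /z/, /b/; each receives one epenthetic vowel.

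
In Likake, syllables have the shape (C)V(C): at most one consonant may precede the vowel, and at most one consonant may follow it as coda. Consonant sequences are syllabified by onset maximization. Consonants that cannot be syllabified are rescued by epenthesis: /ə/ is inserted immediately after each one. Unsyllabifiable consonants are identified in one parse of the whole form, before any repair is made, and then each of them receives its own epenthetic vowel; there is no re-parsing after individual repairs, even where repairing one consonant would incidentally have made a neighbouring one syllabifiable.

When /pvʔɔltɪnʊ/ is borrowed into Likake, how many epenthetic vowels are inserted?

The unsyllabifiable consonants are /p/, /v/; each receives one epenthetic vowel.

2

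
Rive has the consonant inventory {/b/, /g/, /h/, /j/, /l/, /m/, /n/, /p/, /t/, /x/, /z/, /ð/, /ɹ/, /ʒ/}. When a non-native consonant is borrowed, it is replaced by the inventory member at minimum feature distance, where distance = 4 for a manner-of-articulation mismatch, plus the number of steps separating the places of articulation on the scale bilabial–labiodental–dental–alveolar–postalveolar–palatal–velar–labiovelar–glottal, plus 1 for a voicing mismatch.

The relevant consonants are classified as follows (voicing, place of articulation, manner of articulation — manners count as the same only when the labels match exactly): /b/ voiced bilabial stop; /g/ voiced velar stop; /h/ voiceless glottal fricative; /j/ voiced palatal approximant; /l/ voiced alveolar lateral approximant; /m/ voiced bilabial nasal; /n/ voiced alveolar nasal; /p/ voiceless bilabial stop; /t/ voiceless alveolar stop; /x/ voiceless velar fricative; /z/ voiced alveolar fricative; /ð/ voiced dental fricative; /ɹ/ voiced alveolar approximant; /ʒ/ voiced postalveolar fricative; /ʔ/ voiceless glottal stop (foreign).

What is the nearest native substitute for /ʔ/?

/g/ is closest: same manner (stop), place distance 2 (glottal→velar), voicing differs (+1); total 3. Next closest is /h/ at distance 4.

g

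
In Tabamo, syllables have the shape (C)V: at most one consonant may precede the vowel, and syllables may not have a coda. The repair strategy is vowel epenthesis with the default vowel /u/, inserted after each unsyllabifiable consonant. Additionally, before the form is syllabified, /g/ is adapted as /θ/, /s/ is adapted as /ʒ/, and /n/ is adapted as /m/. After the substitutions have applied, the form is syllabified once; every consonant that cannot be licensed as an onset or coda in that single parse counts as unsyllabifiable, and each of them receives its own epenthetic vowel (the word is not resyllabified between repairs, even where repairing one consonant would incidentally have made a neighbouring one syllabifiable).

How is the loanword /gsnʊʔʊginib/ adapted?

θuʒumʊʔʊθimibu

Substitution: /g/ → /θ/, /s/ → /ʒ/, /n/ → /m/, giving /θʒmʊʔʊθimib/.
Under (C)V, the unsyllabifiable consonants are /θ/, /ʒ/, /b/ (no codas are permitted; onsets are limited to one consonant).
Epenthesis after each stranded consonant: /θ/ → /θu/, /ʒ/ → /ʒu/, /b/ → /bu/.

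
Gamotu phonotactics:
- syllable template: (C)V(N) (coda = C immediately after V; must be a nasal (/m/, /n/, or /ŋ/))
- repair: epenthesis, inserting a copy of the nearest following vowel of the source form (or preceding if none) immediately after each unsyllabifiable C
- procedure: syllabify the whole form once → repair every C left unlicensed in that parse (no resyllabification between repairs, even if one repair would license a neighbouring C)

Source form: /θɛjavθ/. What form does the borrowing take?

θɛjavaθa

Under (C)V(N), the unsyllabifiable consonants are /v/, /θ/ (only a nasal (/m/, /n/, or /ŋ/) is licensed in coda position; onsets are limited to one consonant).
Epenthesis after each stranded consonant: /v/ → /va/, /θ/ → /θa/.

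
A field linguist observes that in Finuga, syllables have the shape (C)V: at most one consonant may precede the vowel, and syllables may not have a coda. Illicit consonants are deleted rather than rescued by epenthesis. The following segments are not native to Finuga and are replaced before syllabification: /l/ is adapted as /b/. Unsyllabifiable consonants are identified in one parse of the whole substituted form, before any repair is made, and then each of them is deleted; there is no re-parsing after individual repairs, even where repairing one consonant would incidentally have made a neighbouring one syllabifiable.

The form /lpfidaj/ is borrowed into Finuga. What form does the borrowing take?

Substitution: /l/ → /b/, giving /bpfidaj/.
Under (C)V, the unsyllabifiable consonants are /b/, /p/, /j/ (no codas are permitted; onsets are limited to one consonant).
Deleting the stranded consonants removes /b/, /p/, /j/.

fida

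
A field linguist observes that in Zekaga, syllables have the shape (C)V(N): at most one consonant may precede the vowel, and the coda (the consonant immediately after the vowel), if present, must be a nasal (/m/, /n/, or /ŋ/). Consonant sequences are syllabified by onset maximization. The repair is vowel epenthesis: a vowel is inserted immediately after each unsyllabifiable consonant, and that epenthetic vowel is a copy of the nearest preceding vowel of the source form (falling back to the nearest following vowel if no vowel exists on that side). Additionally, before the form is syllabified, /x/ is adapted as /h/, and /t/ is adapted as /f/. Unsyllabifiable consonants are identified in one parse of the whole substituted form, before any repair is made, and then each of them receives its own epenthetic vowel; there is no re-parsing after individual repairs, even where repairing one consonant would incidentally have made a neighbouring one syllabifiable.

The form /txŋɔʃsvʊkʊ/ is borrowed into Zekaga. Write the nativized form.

Substitution: /t/ → /f/, /x/ → /h/, giving /fhŋɔʃsvʊkʊ/.
Under (C)V(N), the unsyllabifiable consonants are /f/, /h/, /ʃ/, /s/ (only a nasal (/m/, /n/, or /ŋ/) is licensed in coda position; onsets are limited to one consonant).
Inserting the epenthetic vowel yields /f/ → /fɔ/, /h/ → /hɔ/, /ʃ/ → /ʃɔ/, /s/ → /sɔ/.

fɔhɔŋɔʃɔsɔvʊkʊ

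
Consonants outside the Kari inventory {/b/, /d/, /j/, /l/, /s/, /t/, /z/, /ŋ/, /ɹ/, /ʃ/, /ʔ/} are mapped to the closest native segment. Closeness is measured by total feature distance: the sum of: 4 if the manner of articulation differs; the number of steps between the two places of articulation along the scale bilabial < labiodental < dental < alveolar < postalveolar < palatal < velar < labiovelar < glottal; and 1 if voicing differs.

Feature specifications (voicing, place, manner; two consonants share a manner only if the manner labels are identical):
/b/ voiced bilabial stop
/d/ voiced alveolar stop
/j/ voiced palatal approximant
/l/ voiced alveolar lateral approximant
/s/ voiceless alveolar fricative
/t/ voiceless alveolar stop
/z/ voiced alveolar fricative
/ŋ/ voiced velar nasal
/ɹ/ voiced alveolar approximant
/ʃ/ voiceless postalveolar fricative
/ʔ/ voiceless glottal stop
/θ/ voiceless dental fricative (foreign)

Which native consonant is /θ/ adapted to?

/s/ is closest: same manner (fricative), place distance 1 (dental→alveolar), same voicing; total 1. Next closest is /z/ at distance 2.

s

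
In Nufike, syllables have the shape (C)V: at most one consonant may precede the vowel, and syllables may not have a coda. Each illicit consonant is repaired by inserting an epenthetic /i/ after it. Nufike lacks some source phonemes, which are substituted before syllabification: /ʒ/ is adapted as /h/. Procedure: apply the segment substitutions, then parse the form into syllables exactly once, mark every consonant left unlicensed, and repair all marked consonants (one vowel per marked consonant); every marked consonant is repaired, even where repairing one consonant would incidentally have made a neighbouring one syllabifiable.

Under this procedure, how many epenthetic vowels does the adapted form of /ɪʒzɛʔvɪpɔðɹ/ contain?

After substitution the input is /ɪhzɛʔvɪpɔðɹ/.
The unsyllabifiable consonants are /h/, /ʔ/, /ð/, /ɹ/; each receives one epenthetic vowel.

4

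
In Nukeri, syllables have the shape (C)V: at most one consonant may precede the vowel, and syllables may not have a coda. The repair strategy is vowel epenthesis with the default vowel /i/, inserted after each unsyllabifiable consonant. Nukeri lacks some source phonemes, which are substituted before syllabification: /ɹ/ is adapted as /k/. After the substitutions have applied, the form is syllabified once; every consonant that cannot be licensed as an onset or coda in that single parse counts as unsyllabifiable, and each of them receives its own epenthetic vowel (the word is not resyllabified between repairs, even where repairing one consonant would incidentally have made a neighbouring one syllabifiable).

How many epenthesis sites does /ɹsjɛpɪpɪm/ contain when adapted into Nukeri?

3

After substitution the input is /ksjɛpɪpɪm/.
The unsyllabifiable consonants are /k/, /s/, /m/; each receives one epenthetic vowel.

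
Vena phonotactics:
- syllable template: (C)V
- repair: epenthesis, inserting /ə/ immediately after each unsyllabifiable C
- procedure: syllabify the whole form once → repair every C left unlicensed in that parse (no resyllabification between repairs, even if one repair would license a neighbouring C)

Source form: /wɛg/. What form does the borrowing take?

wɛgə

The consonants /g/ cannot be parsed into a legal (C)V syllable (no codas are permitted; onsets are limited to one consonant).
Epenthesis after each stranded consonant: /g/ → /gə/.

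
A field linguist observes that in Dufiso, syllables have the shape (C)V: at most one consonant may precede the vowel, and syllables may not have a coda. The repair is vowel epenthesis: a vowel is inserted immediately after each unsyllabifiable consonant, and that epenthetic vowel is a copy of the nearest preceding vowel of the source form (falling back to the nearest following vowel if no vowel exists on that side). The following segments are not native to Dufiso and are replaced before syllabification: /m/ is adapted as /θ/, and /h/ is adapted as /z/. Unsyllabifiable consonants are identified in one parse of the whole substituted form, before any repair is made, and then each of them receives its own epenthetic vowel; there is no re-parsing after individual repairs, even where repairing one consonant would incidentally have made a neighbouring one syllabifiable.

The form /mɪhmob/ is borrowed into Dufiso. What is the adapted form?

θɪzɪθobo

Substitution: /m/ → /θ/, /h/ → /z/, giving /θɪzθob/.
Syllabifying with onset maximization leaves /z/, /b/ stranded (no codas are permitted; onsets are limited to one consonant).
Epenthesis after each stranded consonant: /z/ → /zɪ/, /b/ → /bo/.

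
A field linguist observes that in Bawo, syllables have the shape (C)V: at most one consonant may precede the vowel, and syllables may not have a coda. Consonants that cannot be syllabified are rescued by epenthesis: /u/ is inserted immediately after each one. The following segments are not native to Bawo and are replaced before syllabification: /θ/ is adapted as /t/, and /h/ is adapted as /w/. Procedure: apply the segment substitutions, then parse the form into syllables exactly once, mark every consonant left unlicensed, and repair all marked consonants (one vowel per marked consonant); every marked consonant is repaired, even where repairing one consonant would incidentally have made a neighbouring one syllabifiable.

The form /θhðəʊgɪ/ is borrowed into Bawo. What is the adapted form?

Substitution: /θ/ → /t/, /h/ → /w/, giving /twðəʊgɪ/.
Under (C)V, the unsyllabifiable consonants are /t/, /w/ (no codas are permitted; onsets are limited to one consonant).
Epenthesis after each stranded consonant: /t/ → /tu/, /w/ → /wu/.

tuwuðəʊgɪ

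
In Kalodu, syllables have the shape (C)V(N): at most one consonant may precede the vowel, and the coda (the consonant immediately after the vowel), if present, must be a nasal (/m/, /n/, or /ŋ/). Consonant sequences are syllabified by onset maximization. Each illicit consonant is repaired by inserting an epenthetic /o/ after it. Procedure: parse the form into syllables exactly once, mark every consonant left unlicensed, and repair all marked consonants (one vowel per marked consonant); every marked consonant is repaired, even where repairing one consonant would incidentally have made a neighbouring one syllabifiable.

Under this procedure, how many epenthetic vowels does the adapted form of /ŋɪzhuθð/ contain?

The unsyllabifiable consonants are /z/, /θ/, /ð/; each receives one epenthetic vowel.

3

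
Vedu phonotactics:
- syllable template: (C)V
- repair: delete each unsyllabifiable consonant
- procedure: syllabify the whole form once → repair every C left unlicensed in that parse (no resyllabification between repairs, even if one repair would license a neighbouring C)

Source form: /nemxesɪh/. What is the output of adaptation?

Syllabifying with onset maximization leaves /m/, /h/ stranded (no codas are permitted; onsets are limited to one consonant).
Deleting the stranded consonants removes /m/, /h/.

nexesɪ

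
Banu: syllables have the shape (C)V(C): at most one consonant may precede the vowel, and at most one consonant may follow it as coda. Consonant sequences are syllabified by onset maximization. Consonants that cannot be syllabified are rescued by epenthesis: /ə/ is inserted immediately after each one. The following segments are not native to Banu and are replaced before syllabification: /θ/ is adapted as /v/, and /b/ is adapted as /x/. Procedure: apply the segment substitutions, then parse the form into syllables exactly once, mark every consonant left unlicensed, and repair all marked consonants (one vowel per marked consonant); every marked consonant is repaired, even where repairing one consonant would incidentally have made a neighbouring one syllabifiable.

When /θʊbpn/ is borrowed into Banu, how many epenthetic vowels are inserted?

After substitution the input is /vʊxpn/.
The unsyllabifiable consonants are /p/, /n/; each receives one epenthetic vowel.

2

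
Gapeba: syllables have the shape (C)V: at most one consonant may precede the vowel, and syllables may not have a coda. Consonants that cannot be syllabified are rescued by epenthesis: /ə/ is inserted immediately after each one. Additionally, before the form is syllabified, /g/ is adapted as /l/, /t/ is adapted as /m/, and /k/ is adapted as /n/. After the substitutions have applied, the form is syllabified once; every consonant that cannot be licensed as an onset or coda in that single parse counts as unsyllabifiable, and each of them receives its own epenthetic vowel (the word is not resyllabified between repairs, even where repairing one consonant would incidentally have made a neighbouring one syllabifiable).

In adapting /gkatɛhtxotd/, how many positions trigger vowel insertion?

After substitution the input is /lnamɛhmxomd/.
The unsyllabifiable consonants are /l/, /h/, /m/, /m/, /d/; each receives one epenthetic vowel.

5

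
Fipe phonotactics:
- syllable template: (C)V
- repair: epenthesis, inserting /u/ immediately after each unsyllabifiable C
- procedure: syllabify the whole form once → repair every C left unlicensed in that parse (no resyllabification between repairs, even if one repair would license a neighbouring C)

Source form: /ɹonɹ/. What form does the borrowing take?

Under (C)V, the unsyllabifiable consonants are /n/, /ɹ/ (no codas are permitted; onsets are limited to one consonant).
Inserting the epenthetic vowel yields /n/ → /nu/, /ɹ/ → /ɹu/.

ɹonuɹu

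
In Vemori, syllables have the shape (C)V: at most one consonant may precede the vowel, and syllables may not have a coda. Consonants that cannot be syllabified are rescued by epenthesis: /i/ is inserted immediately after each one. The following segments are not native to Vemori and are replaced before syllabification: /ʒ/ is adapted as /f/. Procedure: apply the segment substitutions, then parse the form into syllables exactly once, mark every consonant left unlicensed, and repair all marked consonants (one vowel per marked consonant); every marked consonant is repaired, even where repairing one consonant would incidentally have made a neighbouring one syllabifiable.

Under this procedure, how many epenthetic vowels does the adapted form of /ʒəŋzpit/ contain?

3

After substitution the input is /fəŋzpit/.
The unsyllabifiable consonants are /ŋ/, /z/, /t/; each receives one epenthetic vowel.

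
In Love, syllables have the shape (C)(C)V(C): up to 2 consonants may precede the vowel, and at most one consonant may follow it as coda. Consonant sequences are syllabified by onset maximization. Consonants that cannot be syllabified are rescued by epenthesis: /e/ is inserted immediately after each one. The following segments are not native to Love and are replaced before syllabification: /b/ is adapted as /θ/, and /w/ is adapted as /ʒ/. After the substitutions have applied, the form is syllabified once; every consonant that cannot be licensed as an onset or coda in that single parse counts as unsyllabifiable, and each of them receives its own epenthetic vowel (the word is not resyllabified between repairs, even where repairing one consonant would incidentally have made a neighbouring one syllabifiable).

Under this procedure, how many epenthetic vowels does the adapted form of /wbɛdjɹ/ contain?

After substitution the input is /ʒθɛdjɹ/.
The unsyllabifiable consonants are /j/, /ɹ/; each receives one epenthetic vowel.

2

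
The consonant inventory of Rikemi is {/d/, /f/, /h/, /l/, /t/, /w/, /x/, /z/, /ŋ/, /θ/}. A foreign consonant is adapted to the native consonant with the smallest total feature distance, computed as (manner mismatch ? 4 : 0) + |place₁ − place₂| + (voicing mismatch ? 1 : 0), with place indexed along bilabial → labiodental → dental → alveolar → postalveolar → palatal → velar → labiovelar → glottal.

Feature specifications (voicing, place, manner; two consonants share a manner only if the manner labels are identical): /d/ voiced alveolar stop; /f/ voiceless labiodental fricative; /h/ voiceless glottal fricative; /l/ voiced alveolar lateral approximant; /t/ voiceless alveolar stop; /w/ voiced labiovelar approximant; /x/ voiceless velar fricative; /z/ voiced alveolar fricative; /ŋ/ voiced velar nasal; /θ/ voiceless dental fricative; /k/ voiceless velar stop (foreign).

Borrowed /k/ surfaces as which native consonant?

t

/t/ is closest: same manner (stop), place distance 3 (velar→alveolar), same voicing; total 3. Next closest is /d/ at distance 4.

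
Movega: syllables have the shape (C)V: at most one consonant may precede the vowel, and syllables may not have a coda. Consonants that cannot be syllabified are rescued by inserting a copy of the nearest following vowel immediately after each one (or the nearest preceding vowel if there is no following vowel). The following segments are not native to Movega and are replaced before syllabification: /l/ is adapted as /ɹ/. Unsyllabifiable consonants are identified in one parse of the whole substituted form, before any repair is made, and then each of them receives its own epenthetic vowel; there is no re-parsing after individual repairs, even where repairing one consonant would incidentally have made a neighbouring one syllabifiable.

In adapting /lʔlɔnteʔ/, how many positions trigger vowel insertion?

4

After substitution the input is /ɹʔɹɔnteʔ/.
The unsyllabifiable consonants are /ɹ/, /ʔ/, /n/, /ʔ/; each receives one epenthetic vowel.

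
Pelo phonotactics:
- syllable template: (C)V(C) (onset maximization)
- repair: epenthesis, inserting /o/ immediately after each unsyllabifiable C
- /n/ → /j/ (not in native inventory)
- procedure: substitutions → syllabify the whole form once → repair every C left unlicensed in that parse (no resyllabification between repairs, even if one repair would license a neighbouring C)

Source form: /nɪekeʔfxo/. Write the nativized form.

Substitution: /n/ → /j/, giving /jɪekeʔfxo/.
The consonants /f/ cannot be parsed into a legal (C)V(C) syllable (at most one coda consonant is licensed; onsets are limited to one consonant).
Each unlicensed consonant becomes the onset of a new syllable: /f/ → /fo/.

jɪekeʔfoxo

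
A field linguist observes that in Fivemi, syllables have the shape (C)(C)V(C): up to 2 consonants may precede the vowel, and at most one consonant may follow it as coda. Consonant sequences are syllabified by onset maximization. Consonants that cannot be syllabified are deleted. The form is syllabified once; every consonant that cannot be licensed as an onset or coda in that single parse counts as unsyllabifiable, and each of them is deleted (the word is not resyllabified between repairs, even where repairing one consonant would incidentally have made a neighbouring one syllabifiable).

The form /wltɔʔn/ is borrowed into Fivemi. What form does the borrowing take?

Syllabifying with onset maximization leaves /w/, /n/ stranded (at most one coda consonant is licensed; onsets may contain at most 2 consonants).
Each unlicensed consonant is deleted: /w/, /n/.

ltɔʔ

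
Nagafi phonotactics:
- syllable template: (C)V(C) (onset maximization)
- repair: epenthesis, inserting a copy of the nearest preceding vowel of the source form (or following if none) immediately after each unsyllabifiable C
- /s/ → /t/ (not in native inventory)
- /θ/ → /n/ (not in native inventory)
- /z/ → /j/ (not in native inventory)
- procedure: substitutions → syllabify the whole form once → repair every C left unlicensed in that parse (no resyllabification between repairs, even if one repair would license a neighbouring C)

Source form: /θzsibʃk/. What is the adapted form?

nijitibʃiki

Substitution: /θ/ → /n/, /z/ → /j/, /s/ → /t/, giving /njtibʃk/.
Under (C)V(C), the unsyllabifiable consonants are /n/, /j/, /ʃ/, /k/ (at most one coda consonant is licensed; onsets are limited to one consonant).
Epenthesis after each stranded consonant: /n/ → /ni/, /j/ → /ji/, /ʃ/ → /ʃi/, /k/ → /ki/.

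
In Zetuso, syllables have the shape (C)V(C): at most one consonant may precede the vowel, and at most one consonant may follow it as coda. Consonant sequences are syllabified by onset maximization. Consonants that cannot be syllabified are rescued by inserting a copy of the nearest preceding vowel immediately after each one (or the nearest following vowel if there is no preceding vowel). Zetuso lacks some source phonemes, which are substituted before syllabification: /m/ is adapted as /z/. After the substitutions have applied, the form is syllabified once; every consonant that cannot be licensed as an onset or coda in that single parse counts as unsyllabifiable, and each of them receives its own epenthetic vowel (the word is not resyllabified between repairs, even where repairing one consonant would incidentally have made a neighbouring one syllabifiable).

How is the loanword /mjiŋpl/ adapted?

zijiŋpili

Substitution: /m/ → /z/, giving /zjiŋpl/.
Under (C)V(C), the unsyllabifiable consonants are /z/, /p/, /l/ (at most one coda consonant is licensed; onsets are limited to one consonant).
Epenthesis after each stranded consonant: /z/ → /zi/, /p/ → /pi/, /l/ → /li/.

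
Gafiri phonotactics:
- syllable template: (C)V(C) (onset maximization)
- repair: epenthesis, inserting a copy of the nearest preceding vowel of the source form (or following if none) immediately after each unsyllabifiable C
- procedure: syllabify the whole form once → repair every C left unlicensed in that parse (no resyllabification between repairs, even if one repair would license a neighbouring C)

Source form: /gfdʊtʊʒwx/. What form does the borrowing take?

gʊfʊdʊtʊʒwʊxʊ

Syllabifying with onset maximization leaves /g/, /f/, /w/, /x/ stranded (at most one coda consonant is licensed; onsets are limited to one consonant).
Each unlicensed consonant becomes the onset of a new syllable: /g/ → /gʊ/, /f/ → /fʊ/, /w/ → /wʊ/, /x/ → /xʊ/.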